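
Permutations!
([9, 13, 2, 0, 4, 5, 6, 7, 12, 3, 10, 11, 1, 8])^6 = [0, 8, 2, 3, 4, 5, 6, 7, 1, 9, 10, 11, 13, 12]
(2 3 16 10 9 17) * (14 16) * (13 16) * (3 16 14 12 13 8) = [0, 1, 16, 12, 4, 5, 6, 7, 3, 17, 9, 11, 13, 14, 8, 15, 10, 2] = (2 16 10 9 17)(3 12 13 14 8)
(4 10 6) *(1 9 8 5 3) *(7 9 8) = (1 8 5 3)(4 10 6)(7 9) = [0, 8, 2, 1, 10, 3, 4, 9, 5, 7, 6]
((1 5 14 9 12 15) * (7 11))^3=((1 5 14 9 12 15)(7 11))^3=(1 9)(5 12)(7 11)(14 15)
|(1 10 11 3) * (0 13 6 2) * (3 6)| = 8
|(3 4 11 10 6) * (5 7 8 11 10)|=|(3 4 10 6)(5 7 8 11)|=4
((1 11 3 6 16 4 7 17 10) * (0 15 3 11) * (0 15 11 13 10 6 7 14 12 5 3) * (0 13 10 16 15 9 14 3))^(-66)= (0 12 9 10)(1 11 5 14)(3 16 15 17)(4 13 6 7)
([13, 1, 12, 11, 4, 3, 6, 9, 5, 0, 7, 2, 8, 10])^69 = [9, 1, 5, 12, 4, 2, 6, 10, 11, 7, 13, 8, 3, 0]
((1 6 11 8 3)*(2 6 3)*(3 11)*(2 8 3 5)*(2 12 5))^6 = (12) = ((1 11 3)(2 6)(5 12))^6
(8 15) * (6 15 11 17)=(6 15 8 11 17)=[0, 1, 2, 3, 4, 5, 15, 7, 11, 9, 10, 17, 12, 13, 14, 8, 16, 6]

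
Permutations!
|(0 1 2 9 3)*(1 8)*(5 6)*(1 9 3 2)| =10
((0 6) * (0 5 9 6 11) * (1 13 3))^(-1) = (0 11)(1 3 13)(5 6 9)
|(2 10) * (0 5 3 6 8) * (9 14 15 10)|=|(0 5 3 6 8)(2 9 14 15 10)|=5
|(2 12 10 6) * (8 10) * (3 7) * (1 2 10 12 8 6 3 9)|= 9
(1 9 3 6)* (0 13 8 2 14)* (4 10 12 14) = (0 13 8 2 4 10 12 14)(1 9 3 6) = [13, 9, 4, 6, 10, 5, 1, 7, 2, 3, 12, 11, 14, 8, 0]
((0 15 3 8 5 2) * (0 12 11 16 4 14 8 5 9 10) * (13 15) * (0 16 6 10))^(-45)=((0 13 15 3 5 2 12 11 6 10 16 4 14 8 9))^(-45)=(16)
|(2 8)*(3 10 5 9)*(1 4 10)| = 6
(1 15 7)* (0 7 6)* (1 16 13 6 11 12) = (0 7 16 13 6)(1 15 11 12) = [7, 15, 2, 3, 4, 5, 0, 16, 8, 9, 10, 12, 1, 6, 14, 11, 13]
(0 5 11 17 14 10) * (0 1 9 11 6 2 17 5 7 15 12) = (0 7 15 12)(1 9 11 5 6 2 17 14 10) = [7, 9, 17, 3, 4, 6, 2, 15, 8, 11, 1, 5, 0, 13, 10, 12, 16, 14]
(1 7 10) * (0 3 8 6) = [3, 7, 2, 8, 4, 5, 0, 10, 6, 9, 1] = (0 3 8 6)(1 7 10)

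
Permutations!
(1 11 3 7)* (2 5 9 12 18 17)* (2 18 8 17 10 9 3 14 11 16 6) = [0, 16, 5, 7, 4, 3, 2, 1, 17, 12, 9, 14, 8, 13, 11, 15, 6, 18, 10] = (1 16 6 2 5 3 7)(8 17 18 10 9 12)(11 14)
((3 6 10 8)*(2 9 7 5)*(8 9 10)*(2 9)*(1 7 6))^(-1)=((1 7 5 9 6 8 3)(2 10))^(-1)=(1 3 8 6 9 5 7)(2 10)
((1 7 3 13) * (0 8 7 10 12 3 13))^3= (0 13 12 8 1 3 7 10)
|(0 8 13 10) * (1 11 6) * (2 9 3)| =|(0 8 13 10)(1 11 6)(2 9 3)| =12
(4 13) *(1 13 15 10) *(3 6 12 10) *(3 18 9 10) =(1 13 4 15 18 9 10)(3 6 12) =[0, 13, 2, 6, 15, 5, 12, 7, 8, 10, 1, 11, 3, 4, 14, 18, 16, 17, 9]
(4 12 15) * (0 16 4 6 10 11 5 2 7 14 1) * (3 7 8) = [16, 0, 8, 7, 12, 2, 10, 14, 3, 9, 11, 5, 15, 13, 1, 6, 4] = (0 16 4 12 15 6 10 11 5 2 8 3 7 14 1)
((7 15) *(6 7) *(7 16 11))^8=(6 7 16 15 11)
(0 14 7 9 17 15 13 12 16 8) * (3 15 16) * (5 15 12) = (0 14 7 9 17 16 8)(3 12)(5 15 13) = [14, 1, 2, 12, 4, 15, 6, 9, 0, 17, 10, 11, 3, 5, 7, 13, 8, 16]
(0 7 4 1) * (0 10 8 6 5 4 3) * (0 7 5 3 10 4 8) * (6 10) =(0 5 8 10)(1 4)(3 7 6) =[5, 4, 2, 7, 1, 8, 3, 6, 10, 9, 0]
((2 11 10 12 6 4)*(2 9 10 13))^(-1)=((2 11 13)(4 9 10 12 6))^(-1)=(2 13 11)(4 6 12 10 9)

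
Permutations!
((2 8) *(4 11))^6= ((2 8)(4 11))^6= (11)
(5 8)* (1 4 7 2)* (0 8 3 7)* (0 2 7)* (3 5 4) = [8, 3, 1, 0, 2, 5, 6, 7, 4] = (0 8 4 2 1 3)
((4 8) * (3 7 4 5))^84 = (3 5 8 4 7)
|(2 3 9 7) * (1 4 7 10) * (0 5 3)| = |(0 5 3 9 10 1 4 7 2)| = 9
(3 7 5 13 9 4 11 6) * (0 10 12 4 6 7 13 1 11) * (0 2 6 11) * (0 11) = (0 10 12 4 2 6 3 13 9)(1 11 7 5) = [10, 11, 6, 13, 2, 1, 3, 5, 8, 0, 12, 7, 4, 9]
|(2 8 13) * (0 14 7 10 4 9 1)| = 21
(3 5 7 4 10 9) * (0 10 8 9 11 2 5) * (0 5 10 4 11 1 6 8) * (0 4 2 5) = (0 2 10 1 6 8 9 3)(5 7 11) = [2, 6, 10, 0, 4, 7, 8, 11, 9, 3, 1, 5]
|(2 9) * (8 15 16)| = |(2 9)(8 15 16)| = 6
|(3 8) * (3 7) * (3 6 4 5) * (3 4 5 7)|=4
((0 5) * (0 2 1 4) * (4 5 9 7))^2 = (0 7)(1 2 5)(4 9)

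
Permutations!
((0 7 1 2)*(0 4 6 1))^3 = ((0 7)(1 2 4 6))^3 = (0 7)(1 6 4 2)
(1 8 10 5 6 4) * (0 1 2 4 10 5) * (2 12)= (0 1 8 5 6 10)(2 4 12)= [1, 8, 4, 3, 12, 6, 10, 7, 5, 9, 0, 11, 2]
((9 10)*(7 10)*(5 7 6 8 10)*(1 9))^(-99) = ((1 9 6 8 10)(5 7))^(-99) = (1 9 6 8 10)(5 7)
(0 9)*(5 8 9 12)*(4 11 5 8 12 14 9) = (0 14 9)(4 11 5 12 8) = [14, 1, 2, 3, 11, 12, 6, 7, 4, 0, 10, 5, 8, 13, 9]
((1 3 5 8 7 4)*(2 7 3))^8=(3 8 5)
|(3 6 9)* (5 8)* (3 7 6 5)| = |(3 5 8)(6 9 7)| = 3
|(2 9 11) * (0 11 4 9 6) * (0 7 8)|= 6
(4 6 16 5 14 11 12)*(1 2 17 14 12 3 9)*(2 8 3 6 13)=(1 8 3 9)(2 17 14 11 6 16 5 12 4 13)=[0, 8, 17, 9, 13, 12, 16, 7, 3, 1, 10, 6, 4, 2, 11, 15, 5, 14]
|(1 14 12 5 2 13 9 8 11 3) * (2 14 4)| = 24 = |(1 4 2 13 9 8 11 3)(5 14 12)|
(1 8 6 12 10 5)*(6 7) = [0, 8, 2, 3, 4, 1, 12, 6, 7, 9, 5, 11, 10] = (1 8 7 6 12 10 5)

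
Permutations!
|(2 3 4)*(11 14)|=|(2 3 4)(11 14)|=6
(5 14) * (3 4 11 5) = (3 4 11 5 14) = [0, 1, 2, 4, 11, 14, 6, 7, 8, 9, 10, 5, 12, 13, 3]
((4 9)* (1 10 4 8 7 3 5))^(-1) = (1 5 3 7 8 9 4 10)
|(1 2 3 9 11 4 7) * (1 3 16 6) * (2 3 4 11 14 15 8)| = |(1 3 9 14 15 8 2 16 6)(4 7)| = 18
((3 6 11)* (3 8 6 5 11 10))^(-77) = ((3 5 11 8 6 10))^(-77) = (3 5 11 8 6 10)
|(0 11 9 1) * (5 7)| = 4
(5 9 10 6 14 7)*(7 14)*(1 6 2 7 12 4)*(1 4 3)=(14)(1 6 12 3)(2 7 5 9 10)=[0, 6, 7, 1, 4, 9, 12, 5, 8, 10, 2, 11, 3, 13, 14]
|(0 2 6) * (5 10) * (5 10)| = 3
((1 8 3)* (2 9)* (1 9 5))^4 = (1 2 3)(5 9 8)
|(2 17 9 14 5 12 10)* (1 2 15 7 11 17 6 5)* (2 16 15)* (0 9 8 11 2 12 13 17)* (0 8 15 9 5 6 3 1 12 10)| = |(0 5 13 17 15 7 2 3 1 16 9 14 12)(8 11)| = 26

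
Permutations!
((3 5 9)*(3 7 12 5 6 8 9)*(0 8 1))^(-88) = (0 9 12 3 1 8 7 5 6)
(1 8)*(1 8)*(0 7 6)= [7, 1, 2, 3, 4, 5, 0, 6, 8]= (8)(0 7 6)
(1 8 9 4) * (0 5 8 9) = [5, 9, 2, 3, 1, 8, 6, 7, 0, 4] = (0 5 8)(1 9 4)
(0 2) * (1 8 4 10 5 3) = (0 2)(1 8 4 10 5 3) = [2, 8, 0, 1, 10, 3, 6, 7, 4, 9, 5]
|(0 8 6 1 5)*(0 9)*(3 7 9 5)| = 7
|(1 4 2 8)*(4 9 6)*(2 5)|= |(1 9 6 4 5 2 8)|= 7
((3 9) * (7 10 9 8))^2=((3 8 7 10 9))^2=(3 7 9 8 10)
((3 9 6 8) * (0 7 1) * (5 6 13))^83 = (0 1 7)(3 8 6 5 13 9)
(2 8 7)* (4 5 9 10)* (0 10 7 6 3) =[10, 1, 8, 0, 5, 9, 3, 2, 6, 7, 4] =(0 10 4 5 9 7 2 8 6 3)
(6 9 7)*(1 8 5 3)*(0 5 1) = (0 5 3)(1 8)(6 9 7) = [5, 8, 2, 0, 4, 3, 9, 6, 1, 7]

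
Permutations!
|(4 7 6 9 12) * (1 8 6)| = |(1 8 6 9 12 4 7)| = 7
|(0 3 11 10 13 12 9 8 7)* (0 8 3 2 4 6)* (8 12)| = |(0 2 4 6)(3 11 10 13 8 7 12 9)| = 8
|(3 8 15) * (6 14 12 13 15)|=7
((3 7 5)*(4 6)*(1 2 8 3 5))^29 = ((1 2 8 3 7)(4 6))^29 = (1 7 3 8 2)(4 6)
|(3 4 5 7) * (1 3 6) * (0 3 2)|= 8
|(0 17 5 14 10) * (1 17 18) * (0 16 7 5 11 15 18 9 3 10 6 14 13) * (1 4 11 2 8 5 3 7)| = 12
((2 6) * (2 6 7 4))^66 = ((2 7 4))^66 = (7)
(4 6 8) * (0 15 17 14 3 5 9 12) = [15, 1, 2, 5, 6, 9, 8, 7, 4, 12, 10, 11, 0, 13, 3, 17, 16, 14] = (0 15 17 14 3 5 9 12)(4 6 8)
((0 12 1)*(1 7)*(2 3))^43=((0 12 7 1)(2 3))^43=(0 1 7 12)(2 3)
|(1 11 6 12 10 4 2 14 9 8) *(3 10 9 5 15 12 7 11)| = |(1 3 10 4 2 14 5 15 12 9 8)(6 7 11)| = 33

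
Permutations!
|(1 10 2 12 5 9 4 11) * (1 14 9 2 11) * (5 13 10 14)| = |(1 14 9 4)(2 12 13 10 11 5)| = 12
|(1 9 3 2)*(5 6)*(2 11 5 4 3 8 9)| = 10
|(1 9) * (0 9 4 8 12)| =6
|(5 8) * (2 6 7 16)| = 4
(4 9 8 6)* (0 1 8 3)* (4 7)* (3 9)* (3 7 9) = (0 1 8 6 9 3)(4 7) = [1, 8, 2, 0, 7, 5, 9, 4, 6, 3]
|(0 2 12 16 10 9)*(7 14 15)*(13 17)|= 6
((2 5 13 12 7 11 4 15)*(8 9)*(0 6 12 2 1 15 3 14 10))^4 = ((0 6 12 7 11 4 3 14 10)(1 15)(2 5 13)(8 9))^4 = (15)(0 11 10 7 14 12 3 6 4)(2 5 13)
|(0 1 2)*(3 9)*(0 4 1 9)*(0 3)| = 6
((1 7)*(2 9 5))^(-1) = (1 7)(2 5 9)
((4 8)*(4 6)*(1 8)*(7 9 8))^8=((1 7 9 8 6 4))^8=(1 9 6)(4 7 8)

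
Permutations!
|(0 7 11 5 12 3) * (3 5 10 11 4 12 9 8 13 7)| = |(0 3)(4 12 5 9 8 13 7)(10 11)| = 14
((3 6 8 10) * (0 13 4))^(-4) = ((0 13 4)(3 6 8 10))^(-4) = (0 4 13)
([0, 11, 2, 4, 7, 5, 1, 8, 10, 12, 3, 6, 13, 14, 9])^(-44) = (14)(1 11 6)(3 4 7 8 10)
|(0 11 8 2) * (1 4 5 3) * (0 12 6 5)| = |(0 11 8 2 12 6 5 3 1 4)| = 10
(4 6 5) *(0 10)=(0 10)(4 6 5)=[10, 1, 2, 3, 6, 4, 5, 7, 8, 9, 0]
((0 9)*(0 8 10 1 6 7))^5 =(0 6 10 9 7 1 8)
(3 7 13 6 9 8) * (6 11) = [0, 1, 2, 7, 4, 5, 9, 13, 3, 8, 10, 6, 12, 11] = (3 7 13 11 6 9 8)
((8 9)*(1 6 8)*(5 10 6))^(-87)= ((1 5 10 6 8 9))^(-87)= (1 6)(5 8)(9 10)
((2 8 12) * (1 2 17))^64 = (1 17 12 8 2)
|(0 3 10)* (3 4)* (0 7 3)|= |(0 4)(3 10 7)|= 6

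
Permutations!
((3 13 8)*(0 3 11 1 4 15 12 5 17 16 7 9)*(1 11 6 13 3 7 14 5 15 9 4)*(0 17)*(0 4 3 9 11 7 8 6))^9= ((0 8)(3 9 17 16 14 5 4 11 7)(6 13)(12 15))^9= (17)(0 8)(6 13)(12 15)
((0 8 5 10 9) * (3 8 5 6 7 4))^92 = ((0 5 10 9)(3 8 6 7 4))^92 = (10)(3 6 4 8 7)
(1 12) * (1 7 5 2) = (1 12 7 5 2) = [0, 12, 1, 3, 4, 2, 6, 5, 8, 9, 10, 11, 7]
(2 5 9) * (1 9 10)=[0, 9, 5, 3, 4, 10, 6, 7, 8, 2, 1]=(1 9 2 5 10)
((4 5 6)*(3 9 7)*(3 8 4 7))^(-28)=((3 9)(4 5 6 7 8))^(-28)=(9)(4 6 8 5 7)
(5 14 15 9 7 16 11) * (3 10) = (3 10)(5 14 15 9 7 16 11) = [0, 1, 2, 10, 4, 14, 6, 16, 8, 7, 3, 5, 12, 13, 15, 9, 11]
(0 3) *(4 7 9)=(0 3)(4 7 9)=[3, 1, 2, 0, 7, 5, 6, 9, 8, 4]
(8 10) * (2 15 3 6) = (2 15 3 6)(8 10) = [0, 1, 15, 6, 4, 5, 2, 7, 10, 9, 8, 11, 12, 13, 14, 3]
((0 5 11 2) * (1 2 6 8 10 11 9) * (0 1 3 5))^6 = (6 10)(8 11)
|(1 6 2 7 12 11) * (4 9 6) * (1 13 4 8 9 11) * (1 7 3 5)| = 42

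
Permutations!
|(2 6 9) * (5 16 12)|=3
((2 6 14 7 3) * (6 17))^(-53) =((2 17 6 14 7 3))^(-53) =(2 17 6 14 7 3)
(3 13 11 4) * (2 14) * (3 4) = [0, 1, 14, 13, 4, 5, 6, 7, 8, 9, 10, 3, 12, 11, 2] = (2 14)(3 13 11)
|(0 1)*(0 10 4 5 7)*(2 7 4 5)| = 7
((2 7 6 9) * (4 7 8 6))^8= ((2 8 6 9)(4 7))^8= (9)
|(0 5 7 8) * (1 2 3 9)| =|(0 5 7 8)(1 2 3 9)| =4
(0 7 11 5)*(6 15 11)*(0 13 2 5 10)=[7, 1, 5, 3, 4, 13, 15, 6, 8, 9, 0, 10, 12, 2, 14, 11]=(0 7 6 15 11 10)(2 5 13)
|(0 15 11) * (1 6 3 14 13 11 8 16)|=10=|(0 15 8 16 1 6 3 14 13 11)|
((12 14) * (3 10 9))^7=(3 10 9)(12 14)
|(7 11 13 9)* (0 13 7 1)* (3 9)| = |(0 13 3 9 1)(7 11)| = 10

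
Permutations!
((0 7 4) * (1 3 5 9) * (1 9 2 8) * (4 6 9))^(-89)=((0 7 6 9 4)(1 3 5 2 8))^(-89)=(0 7 6 9 4)(1 3 5 2 8)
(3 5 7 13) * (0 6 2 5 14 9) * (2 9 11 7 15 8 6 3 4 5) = (0 3 14 11 7 13 4 5 15 8 6 9) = [3, 1, 2, 14, 5, 15, 9, 13, 6, 0, 10, 7, 12, 4, 11, 8]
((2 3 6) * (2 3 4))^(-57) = ((2 4)(3 6))^(-57) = (2 4)(3 6)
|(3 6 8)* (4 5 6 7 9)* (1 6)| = 8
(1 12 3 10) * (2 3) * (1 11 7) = (1 12 2 3 10 11 7) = [0, 12, 3, 10, 4, 5, 6, 1, 8, 9, 11, 7, 2]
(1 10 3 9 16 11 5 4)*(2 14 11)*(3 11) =(1 10 11 5 4)(2 14 3 9 16) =[0, 10, 14, 9, 1, 4, 6, 7, 8, 16, 11, 5, 12, 13, 3, 15, 2]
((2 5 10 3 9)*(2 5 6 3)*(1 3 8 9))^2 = ((1 3)(2 6 8 9 5 10))^2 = (2 8 5)(6 9 10)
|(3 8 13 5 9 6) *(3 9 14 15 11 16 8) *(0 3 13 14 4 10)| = 30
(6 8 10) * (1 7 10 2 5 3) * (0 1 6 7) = [1, 0, 5, 6, 4, 3, 8, 10, 2, 9, 7] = (0 1)(2 5 3 6 8)(7 10)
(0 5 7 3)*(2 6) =(0 5 7 3)(2 6) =[5, 1, 6, 0, 4, 7, 2, 3]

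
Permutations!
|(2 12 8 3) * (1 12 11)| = |(1 12 8 3 2 11)| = 6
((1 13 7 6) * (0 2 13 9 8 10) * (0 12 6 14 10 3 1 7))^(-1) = (0 13 2)(1 3 8 9)(6 12 10 14 7)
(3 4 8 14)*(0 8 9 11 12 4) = (0 8 14 3)(4 9 11 12) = [8, 1, 2, 0, 9, 5, 6, 7, 14, 11, 10, 12, 4, 13, 3]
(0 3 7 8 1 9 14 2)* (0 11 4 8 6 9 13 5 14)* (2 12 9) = (0 3 7 6 2 11 4 8 1 13 5 14 12 9) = [3, 13, 11, 7, 8, 14, 2, 6, 1, 0, 10, 4, 9, 5, 12]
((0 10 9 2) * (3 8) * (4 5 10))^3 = (0 10)(2 5)(3 8)(4 9) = ((0 4 5 10 9 2)(3 8))^3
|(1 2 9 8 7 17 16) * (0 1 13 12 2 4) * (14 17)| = |(0 1 4)(2 9 8 7 14 17 16 13 12)| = 9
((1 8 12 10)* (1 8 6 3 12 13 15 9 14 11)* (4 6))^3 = (1 3 8 9)(4 12 13 14)(6 10 15 11)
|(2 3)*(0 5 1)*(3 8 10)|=12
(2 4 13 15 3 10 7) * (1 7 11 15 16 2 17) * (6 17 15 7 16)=(1 16 2 4 13 6 17)(3 10 11 7 15)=[0, 16, 4, 10, 13, 5, 17, 15, 8, 9, 11, 7, 12, 6, 14, 3, 2, 1]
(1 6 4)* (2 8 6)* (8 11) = [0, 2, 11, 3, 1, 5, 4, 7, 6, 9, 10, 8] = (1 2 11 8 6 4)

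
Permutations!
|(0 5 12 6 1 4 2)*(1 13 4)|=7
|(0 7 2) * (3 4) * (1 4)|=|(0 7 2)(1 4 3)|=3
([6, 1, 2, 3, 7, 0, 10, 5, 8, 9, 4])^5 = [5, 1, 2, 3, 10, 7, 0, 4, 8, 9, 6]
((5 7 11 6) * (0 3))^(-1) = (0 3)(5 6 11 7)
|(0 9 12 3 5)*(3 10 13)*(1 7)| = 14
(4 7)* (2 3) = (2 3)(4 7) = [0, 1, 3, 2, 7, 5, 6, 4]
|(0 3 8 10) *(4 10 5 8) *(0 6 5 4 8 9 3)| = |(3 8 4 10 6 5 9)| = 7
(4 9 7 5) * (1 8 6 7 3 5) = (1 8 6 7)(3 5 4 9) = [0, 8, 2, 5, 9, 4, 7, 1, 6, 3]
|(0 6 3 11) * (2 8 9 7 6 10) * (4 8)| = |(0 10 2 4 8 9 7 6 3 11)| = 10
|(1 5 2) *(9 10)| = 6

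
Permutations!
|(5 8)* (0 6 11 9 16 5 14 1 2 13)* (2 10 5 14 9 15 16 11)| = |(0 6 2 13)(1 10 5 8 9 11 15 16 14)| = 36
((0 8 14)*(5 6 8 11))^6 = (14)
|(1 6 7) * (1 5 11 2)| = 6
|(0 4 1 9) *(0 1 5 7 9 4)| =5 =|(1 4 5 7 9)|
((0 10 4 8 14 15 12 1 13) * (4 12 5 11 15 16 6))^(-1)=((0 10 12 1 13)(4 8 14 16 6)(5 11 15))^(-1)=(0 13 1 12 10)(4 6 16 14 8)(5 15 11)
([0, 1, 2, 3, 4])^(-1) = (4)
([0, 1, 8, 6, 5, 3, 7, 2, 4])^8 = [0, 1, 8, 6, 5, 3, 7, 2, 4]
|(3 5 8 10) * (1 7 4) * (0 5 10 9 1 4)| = |(0 5 8 9 1 7)(3 10)| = 6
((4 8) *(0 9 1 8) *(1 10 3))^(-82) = (0 10 1 4 9 3 8)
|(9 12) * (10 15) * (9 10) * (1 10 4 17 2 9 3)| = |(1 10 15 3)(2 9 12 4 17)| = 20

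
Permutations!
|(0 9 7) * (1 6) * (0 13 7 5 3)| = 4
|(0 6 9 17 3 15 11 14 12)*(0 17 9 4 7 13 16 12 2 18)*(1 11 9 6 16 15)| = |(0 16 12 17 3 1 11 14 2 18)(4 7 13 15 9 6)| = 30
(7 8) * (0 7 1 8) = (0 7)(1 8) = [7, 8, 2, 3, 4, 5, 6, 0, 1]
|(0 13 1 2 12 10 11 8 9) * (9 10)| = |(0 13 1 2 12 9)(8 10 11)| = 6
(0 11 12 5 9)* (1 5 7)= (0 11 12 7 1 5 9)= [11, 5, 2, 3, 4, 9, 6, 1, 8, 0, 10, 12, 7]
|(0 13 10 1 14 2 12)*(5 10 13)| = |(0 5 10 1 14 2 12)| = 7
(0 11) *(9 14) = [11, 1, 2, 3, 4, 5, 6, 7, 8, 14, 10, 0, 12, 13, 9] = (0 11)(9 14)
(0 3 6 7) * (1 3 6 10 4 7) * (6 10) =(0 10 4 7)(1 3 6) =[10, 3, 2, 6, 7, 5, 1, 0, 8, 9, 4]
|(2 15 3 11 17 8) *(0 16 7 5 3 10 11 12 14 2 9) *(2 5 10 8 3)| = |(0 16 7 10 11 17 3 12 14 5 2 15 8 9)| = 14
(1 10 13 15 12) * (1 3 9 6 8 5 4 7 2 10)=(2 10 13 15 12 3 9 6 8 5 4 7)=[0, 1, 10, 9, 7, 4, 8, 2, 5, 6, 13, 11, 3, 15, 14, 12]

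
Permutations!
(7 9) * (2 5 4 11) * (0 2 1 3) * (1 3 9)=(0 2 5 4 11 3)(1 9 7)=[2, 9, 5, 0, 11, 4, 6, 1, 8, 7, 10, 3]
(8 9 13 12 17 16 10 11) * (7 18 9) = (7 18 9 13 12 17 16 10 11 8) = [0, 1, 2, 3, 4, 5, 6, 18, 7, 13, 11, 8, 17, 12, 14, 15, 10, 16, 9]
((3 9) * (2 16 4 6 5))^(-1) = ((2 16 4 6 5)(3 9))^(-1) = (2 5 6 4 16)(3 9)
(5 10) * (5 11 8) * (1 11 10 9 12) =[0, 11, 2, 3, 4, 9, 6, 7, 5, 12, 10, 8, 1] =(1 11 8 5 9 12)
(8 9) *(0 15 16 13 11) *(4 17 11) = [15, 1, 2, 3, 17, 5, 6, 7, 9, 8, 10, 0, 12, 4, 14, 16, 13, 11] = (0 15 16 13 4 17 11)(8 9)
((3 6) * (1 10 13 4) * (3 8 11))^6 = (1 13)(3 8)(4 10)(6 11)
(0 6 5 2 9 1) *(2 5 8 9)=(0 6 8 9 1)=[6, 0, 2, 3, 4, 5, 8, 7, 9, 1]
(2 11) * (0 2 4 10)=[2, 1, 11, 3, 10, 5, 6, 7, 8, 9, 0, 4]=(0 2 11 4 10)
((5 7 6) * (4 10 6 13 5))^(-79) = (4 6 10)(5 13 7)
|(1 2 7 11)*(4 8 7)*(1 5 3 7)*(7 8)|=|(1 2 4 7 11 5 3 8)|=8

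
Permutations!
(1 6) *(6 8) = (1 8 6) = [0, 8, 2, 3, 4, 5, 1, 7, 6]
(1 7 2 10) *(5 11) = [0, 7, 10, 3, 4, 11, 6, 2, 8, 9, 1, 5] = (1 7 2 10)(5 11)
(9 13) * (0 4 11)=(0 4 11)(9 13)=[4, 1, 2, 3, 11, 5, 6, 7, 8, 13, 10, 0, 12, 9]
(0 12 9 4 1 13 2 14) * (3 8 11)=(0 12 9 4 1 13 2 14)(3 8 11)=[12, 13, 14, 8, 1, 5, 6, 7, 11, 4, 10, 3, 9, 2, 0]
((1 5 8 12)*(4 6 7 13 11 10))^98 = ((1 5 8 12)(4 6 7 13 11 10))^98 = (1 8)(4 7 11)(5 12)(6 13 10)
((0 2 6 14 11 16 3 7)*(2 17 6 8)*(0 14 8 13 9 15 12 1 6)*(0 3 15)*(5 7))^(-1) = ((0 17 3 5 7 14 11 16 15 12 1 6 8 2 13 9))^(-1) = (0 9 13 2 8 6 1 12 15 16 11 14 7 5 3 17)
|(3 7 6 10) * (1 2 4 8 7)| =8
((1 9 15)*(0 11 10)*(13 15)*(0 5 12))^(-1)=((0 11 10 5 12)(1 9 13 15))^(-1)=(0 12 5 10 11)(1 15 13 9)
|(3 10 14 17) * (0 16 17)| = 6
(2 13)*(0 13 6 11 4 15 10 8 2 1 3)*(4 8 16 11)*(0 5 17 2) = [13, 3, 6, 5, 15, 17, 4, 7, 0, 9, 16, 8, 12, 1, 14, 10, 11, 2] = (0 13 1 3 5 17 2 6 4 15 10 16 11 8)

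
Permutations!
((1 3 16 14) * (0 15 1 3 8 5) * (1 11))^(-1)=(0 5 8 1 11 15)(3 14 16)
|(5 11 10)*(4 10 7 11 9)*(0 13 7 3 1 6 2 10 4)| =|(0 13 7 11 3 1 6 2 10 5 9)| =11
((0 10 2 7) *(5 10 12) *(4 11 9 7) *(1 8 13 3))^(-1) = (0 7 9 11 4 2 10 5 12)(1 3 13 8)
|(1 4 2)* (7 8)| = 6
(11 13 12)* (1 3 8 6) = (1 3 8 6)(11 13 12) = [0, 3, 2, 8, 4, 5, 1, 7, 6, 9, 10, 13, 11, 12]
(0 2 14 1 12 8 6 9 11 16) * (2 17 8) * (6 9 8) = (0 17 6 8 9 11 16)(1 12 2 14) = [17, 12, 14, 3, 4, 5, 8, 7, 9, 11, 10, 16, 2, 13, 1, 15, 0, 6]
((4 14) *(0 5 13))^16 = (14)(0 5 13)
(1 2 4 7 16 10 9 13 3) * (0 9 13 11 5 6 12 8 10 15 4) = (0 9 11 5 6 12 8 10 13 3 1 2)(4 7 16 15) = [9, 2, 0, 1, 7, 6, 12, 16, 10, 11, 13, 5, 8, 3, 14, 4, 15]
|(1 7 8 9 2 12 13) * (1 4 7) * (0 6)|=14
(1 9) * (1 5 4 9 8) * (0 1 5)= (0 1 8 5 4 9)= [1, 8, 2, 3, 9, 4, 6, 7, 5, 0]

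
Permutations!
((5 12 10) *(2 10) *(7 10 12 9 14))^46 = (5 9 14 7 10) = ((2 12)(5 9 14 7 10))^46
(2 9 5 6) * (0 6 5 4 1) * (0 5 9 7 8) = (0 6 2 7 8)(1 5 9 4) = [6, 5, 7, 3, 1, 9, 2, 8, 0, 4]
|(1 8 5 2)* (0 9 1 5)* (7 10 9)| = 6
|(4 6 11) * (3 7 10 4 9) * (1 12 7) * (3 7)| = |(1 12 3)(4 6 11 9 7 10)| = 6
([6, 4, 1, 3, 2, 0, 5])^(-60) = [0, 1, 2, 3, 4, 5, 6]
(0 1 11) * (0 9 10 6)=(0 1 11 9 10 6)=[1, 11, 2, 3, 4, 5, 0, 7, 8, 10, 6, 9]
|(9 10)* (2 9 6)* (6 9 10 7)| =5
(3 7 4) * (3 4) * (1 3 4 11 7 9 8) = [0, 3, 2, 9, 11, 5, 6, 4, 1, 8, 10, 7] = (1 3 9 8)(4 11 7)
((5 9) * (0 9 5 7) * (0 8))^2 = ((0 9 7 8))^2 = (0 7)(8 9)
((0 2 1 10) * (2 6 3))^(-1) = ((0 6 3 2 1 10))^(-1) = (0 10 1 2 3 6)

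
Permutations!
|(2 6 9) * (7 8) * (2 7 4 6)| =|(4 6 9 7 8)| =5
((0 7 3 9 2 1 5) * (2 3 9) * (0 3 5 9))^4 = ((0 7)(1 9 5 3 2))^4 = (1 2 3 5 9)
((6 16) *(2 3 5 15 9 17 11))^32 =((2 3 5 15 9 17 11)(6 16))^32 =(2 9 3 17 5 11 15)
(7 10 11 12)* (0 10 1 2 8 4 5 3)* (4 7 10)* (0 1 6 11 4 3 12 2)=(0 3 1)(2 8 7 6 11)(4 5 12 10)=[3, 0, 8, 1, 5, 12, 11, 6, 7, 9, 4, 2, 10]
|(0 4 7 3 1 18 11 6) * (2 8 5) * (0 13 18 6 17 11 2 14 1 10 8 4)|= 12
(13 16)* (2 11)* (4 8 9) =(2 11)(4 8 9)(13 16) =[0, 1, 11, 3, 8, 5, 6, 7, 9, 4, 10, 2, 12, 16, 14, 15, 13]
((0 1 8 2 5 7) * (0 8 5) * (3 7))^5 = (0 8 3 1 2 7 5)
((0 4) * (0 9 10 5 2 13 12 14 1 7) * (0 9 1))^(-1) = (0 14 12 13 2 5 10 9 7 1 4)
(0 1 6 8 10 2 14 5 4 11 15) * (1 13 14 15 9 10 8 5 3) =(0 13 14 3 1 6 5 4 11 9 10 2 15) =[13, 6, 15, 1, 11, 4, 5, 7, 8, 10, 2, 9, 12, 14, 3, 0]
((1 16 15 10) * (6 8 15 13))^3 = ((1 16 13 6 8 15 10))^3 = (1 6 10 13 15 16 8)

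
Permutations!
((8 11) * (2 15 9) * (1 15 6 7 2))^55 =(1 15 9)(2 6 7)(8 11)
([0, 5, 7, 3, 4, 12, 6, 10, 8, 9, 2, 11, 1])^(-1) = [0, 12, 10, 3, 4, 1, 6, 2, 8, 9, 7, 11, 5]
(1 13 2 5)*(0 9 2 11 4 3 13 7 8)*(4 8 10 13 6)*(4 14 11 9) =(0 4 3 6 14 11 8)(1 7 10 13 9 2 5) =[4, 7, 5, 6, 3, 1, 14, 10, 0, 2, 13, 8, 12, 9, 11]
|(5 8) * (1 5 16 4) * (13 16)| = 6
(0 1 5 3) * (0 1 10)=(0 10)(1 5 3)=[10, 5, 2, 1, 4, 3, 6, 7, 8, 9, 0]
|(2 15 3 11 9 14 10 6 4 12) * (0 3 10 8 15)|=12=|(0 3 11 9 14 8 15 10 6 4 12 2)|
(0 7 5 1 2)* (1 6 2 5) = (0 7 1 5 6 2) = [7, 5, 0, 3, 4, 6, 2, 1]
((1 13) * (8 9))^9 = ((1 13)(8 9))^9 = (1 13)(8 9)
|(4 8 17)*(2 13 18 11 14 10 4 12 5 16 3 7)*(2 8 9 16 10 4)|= |(2 13 18 11 14 4 9 16 3 7 8 17 12 5 10)|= 15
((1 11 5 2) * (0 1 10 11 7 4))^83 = ((0 1 7 4)(2 10 11 5))^83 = (0 4 7 1)(2 5 11 10)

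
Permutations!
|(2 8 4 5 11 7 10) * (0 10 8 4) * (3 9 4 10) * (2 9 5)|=12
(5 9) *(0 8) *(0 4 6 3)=(0 8 4 6 3)(5 9)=[8, 1, 2, 0, 6, 9, 3, 7, 4, 5]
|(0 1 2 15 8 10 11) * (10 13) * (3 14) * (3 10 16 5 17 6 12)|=|(0 1 2 15 8 13 16 5 17 6 12 3 14 10 11)|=15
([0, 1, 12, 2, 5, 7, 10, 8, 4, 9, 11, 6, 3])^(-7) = (2 3 12)(4 5 7 8)(6 11 10)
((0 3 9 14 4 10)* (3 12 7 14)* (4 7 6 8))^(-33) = (0 8)(3 9)(4 12)(6 10)(7 14)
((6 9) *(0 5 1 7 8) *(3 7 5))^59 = ((0 3 7 8)(1 5)(6 9))^59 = (0 8 7 3)(1 5)(6 9)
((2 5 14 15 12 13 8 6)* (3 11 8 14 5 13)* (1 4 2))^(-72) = ((1 4 2 13 14 15 12 3 11 8 6))^(-72) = (1 15 6 14 8 13 11 2 3 4 12)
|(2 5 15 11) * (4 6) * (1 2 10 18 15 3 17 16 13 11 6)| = 13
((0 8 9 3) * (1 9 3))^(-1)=((0 8 3)(1 9))^(-1)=(0 3 8)(1 9)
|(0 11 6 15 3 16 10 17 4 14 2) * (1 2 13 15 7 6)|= |(0 11 1 2)(3 16 10 17 4 14 13 15)(6 7)|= 8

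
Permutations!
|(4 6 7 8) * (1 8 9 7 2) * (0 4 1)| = |(0 4 6 2)(1 8)(7 9)| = 4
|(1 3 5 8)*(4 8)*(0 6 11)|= |(0 6 11)(1 3 5 4 8)|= 15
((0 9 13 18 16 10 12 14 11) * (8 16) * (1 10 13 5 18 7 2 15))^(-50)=((0 9 5 18 8 16 13 7 2 15 1 10 12 14 11))^(-50)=(0 1 16)(2 18 14)(5 12 7)(8 11 15)(9 10 13)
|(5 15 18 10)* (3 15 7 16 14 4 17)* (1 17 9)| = |(1 17 3 15 18 10 5 7 16 14 4 9)| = 12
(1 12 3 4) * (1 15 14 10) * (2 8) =(1 12 3 4 15 14 10)(2 8) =[0, 12, 8, 4, 15, 5, 6, 7, 2, 9, 1, 11, 3, 13, 10, 14]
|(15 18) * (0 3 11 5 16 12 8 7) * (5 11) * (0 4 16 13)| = |(0 3 5 13)(4 16 12 8 7)(15 18)| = 20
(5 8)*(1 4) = (1 4)(5 8) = [0, 4, 2, 3, 1, 8, 6, 7, 5]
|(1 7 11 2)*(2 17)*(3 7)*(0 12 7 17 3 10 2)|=6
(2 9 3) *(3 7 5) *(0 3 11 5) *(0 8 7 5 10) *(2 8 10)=(0 3 8 7 10)(2 9 5 11)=[3, 1, 9, 8, 4, 11, 6, 10, 7, 5, 0, 2]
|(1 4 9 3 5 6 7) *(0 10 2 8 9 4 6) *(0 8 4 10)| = 12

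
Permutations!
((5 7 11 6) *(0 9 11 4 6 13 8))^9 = (0 8 13 11 9)(4 6 5 7)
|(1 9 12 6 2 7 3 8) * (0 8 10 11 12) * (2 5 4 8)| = 13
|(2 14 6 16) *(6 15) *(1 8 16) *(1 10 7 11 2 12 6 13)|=|(1 8 16 12 6 10 7 11 2 14 15 13)|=12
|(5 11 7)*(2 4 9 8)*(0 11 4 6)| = 9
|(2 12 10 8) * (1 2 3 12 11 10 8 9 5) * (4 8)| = |(1 2 11 10 9 5)(3 12 4 8)| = 12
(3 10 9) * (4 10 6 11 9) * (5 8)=(3 6 11 9)(4 10)(5 8)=[0, 1, 2, 6, 10, 8, 11, 7, 5, 3, 4, 9]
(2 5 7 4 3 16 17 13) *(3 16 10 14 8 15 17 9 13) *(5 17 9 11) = (2 17 3 10 14 8 15 9 13)(4 16 11 5 7) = [0, 1, 17, 10, 16, 7, 6, 4, 15, 13, 14, 5, 12, 2, 8, 9, 11, 3]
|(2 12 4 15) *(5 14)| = 4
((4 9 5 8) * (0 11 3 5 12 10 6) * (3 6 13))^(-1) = (0 6 11)(3 13 10 12 9 4 8 5)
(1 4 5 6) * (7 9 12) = [0, 4, 2, 3, 5, 6, 1, 9, 8, 12, 10, 11, 7] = (1 4 5 6)(7 9 12)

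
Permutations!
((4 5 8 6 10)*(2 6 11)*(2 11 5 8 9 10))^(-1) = (11)(2 6)(4 10 9 5 8)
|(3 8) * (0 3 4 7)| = |(0 3 8 4 7)| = 5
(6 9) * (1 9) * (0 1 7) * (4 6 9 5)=[1, 5, 2, 3, 6, 4, 7, 0, 8, 9]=(9)(0 1 5 4 6 7)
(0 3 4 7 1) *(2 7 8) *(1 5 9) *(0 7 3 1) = (0 1 7 5 9)(2 3 4 8) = [1, 7, 3, 4, 8, 9, 6, 5, 2, 0]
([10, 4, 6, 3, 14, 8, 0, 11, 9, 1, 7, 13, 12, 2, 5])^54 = (14)(0 2 11 10 6 13 7)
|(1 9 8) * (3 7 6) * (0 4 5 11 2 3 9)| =11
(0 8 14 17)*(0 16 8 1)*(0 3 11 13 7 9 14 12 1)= (1 3 11 13 7 9 14 17 16 8 12)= [0, 3, 2, 11, 4, 5, 6, 9, 12, 14, 10, 13, 1, 7, 17, 15, 8, 16]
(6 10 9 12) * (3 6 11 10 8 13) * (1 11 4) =(1 11 10 9 12 4)(3 6 8 13) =[0, 11, 2, 6, 1, 5, 8, 7, 13, 12, 9, 10, 4, 3]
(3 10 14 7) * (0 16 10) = (0 16 10 14 7 3) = [16, 1, 2, 0, 4, 5, 6, 3, 8, 9, 14, 11, 12, 13, 7, 15, 10]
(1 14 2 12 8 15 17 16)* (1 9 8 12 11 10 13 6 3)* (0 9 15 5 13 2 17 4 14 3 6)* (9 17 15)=[17, 3, 11, 1, 14, 13, 6, 7, 5, 8, 2, 10, 12, 0, 15, 4, 9, 16]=(0 17 16 9 8 5 13)(1 3)(2 11 10)(4 14 15)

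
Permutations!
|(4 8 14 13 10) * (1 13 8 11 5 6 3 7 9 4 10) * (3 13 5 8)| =|(1 5 6 13)(3 7 9 4 11 8 14)| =28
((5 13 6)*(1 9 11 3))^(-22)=((1 9 11 3)(5 13 6))^(-22)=(1 11)(3 9)(5 6 13)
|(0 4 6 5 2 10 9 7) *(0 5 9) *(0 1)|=9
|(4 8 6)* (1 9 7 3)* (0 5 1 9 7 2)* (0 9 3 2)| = 6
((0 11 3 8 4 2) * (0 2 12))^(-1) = ((0 11 3 8 4 12))^(-1) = (0 12 4 8 3 11)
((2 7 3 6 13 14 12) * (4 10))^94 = (2 6 12 3 14 7 13)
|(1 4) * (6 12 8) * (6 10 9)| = 10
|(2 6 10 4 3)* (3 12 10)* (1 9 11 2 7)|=21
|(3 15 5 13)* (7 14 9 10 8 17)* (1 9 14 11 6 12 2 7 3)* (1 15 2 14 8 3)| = 12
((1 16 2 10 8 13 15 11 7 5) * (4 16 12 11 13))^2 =(1 11 5 12 7)(2 8 16 10 4)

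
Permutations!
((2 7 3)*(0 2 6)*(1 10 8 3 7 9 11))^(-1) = (0 6 3 8 10 1 11 9 2)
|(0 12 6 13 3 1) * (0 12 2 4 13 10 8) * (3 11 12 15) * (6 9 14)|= |(0 2 4 13 11 12 9 14 6 10 8)(1 15 3)|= 33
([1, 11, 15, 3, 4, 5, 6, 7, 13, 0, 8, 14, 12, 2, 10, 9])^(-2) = [15, 9, 8, 3, 4, 5, 6, 7, 14, 2, 11, 0, 12, 10, 1, 13]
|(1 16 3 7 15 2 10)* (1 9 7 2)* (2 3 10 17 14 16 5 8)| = |(1 5 8 2 17 14 16 10 9 7 15)| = 11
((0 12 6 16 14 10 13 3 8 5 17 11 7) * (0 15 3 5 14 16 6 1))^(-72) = ((0 12 1)(3 8 14 10 13 5 17 11 7 15))^(-72) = (3 7 17 13 14)(5 10 8 15 11)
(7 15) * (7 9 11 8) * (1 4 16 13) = (1 4 16 13)(7 15 9 11 8) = [0, 4, 2, 3, 16, 5, 6, 15, 7, 11, 10, 8, 12, 1, 14, 9, 13]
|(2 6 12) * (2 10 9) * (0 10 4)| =|(0 10 9 2 6 12 4)| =7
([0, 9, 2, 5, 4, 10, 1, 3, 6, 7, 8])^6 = (1 8 5 7)(3 9 6 10)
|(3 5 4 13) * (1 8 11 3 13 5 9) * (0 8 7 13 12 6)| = |(0 8 11 3 9 1 7 13 12 6)(4 5)| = 10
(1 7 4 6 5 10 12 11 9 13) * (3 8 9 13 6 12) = [0, 7, 2, 8, 12, 10, 5, 4, 9, 6, 3, 13, 11, 1] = (1 7 4 12 11 13)(3 8 9 6 5 10)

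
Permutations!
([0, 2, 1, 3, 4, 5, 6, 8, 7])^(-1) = (1 2)(7 8)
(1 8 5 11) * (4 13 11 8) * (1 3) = [0, 4, 2, 1, 13, 8, 6, 7, 5, 9, 10, 3, 12, 11] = (1 4 13 11 3)(5 8)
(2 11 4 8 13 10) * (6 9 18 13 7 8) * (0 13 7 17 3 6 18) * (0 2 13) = (2 11 4 18 7 8 17 3 6 9)(10 13) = [0, 1, 11, 6, 18, 5, 9, 8, 17, 2, 13, 4, 12, 10, 14, 15, 16, 3, 7]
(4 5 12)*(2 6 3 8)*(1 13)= [0, 13, 6, 8, 5, 12, 3, 7, 2, 9, 10, 11, 4, 1]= (1 13)(2 6 3 8)(4 5 12)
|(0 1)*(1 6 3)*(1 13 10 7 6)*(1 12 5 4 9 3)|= |(0 12 5 4 9 3 13 10 7 6 1)|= 11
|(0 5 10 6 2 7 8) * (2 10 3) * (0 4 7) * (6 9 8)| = 12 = |(0 5 3 2)(4 7 6 10 9 8)|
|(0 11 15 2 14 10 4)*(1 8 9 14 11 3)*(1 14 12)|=|(0 3 14 10 4)(1 8 9 12)(2 11 15)|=60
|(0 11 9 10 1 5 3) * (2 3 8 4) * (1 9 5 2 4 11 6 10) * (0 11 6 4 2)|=|(0 4 2 3 11 5 8 6 10 9 1)|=11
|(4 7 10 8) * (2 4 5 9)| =|(2 4 7 10 8 5 9)| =7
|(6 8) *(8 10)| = 3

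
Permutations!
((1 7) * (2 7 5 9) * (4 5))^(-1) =(1 7 2 9 5 4)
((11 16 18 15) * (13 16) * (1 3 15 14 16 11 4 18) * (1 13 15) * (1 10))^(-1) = (1 10 3)(4 15 11 13 16 14 18)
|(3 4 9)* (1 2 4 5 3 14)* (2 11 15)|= |(1 11 15 2 4 9 14)(3 5)|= 14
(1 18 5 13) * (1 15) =(1 18 5 13 15) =[0, 18, 2, 3, 4, 13, 6, 7, 8, 9, 10, 11, 12, 15, 14, 1, 16, 17, 5]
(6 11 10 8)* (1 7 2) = [0, 7, 1, 3, 4, 5, 11, 2, 6, 9, 8, 10] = (1 7 2)(6 11 10 8)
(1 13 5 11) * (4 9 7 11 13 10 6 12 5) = (1 10 6 12 5 13 4 9 7 11) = [0, 10, 2, 3, 9, 13, 12, 11, 8, 7, 6, 1, 5, 4]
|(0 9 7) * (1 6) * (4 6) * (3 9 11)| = 15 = |(0 11 3 9 7)(1 4 6)|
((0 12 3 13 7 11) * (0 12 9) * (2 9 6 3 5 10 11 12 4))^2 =(0 3 7 5 11 2)(4 9 6 13 12 10)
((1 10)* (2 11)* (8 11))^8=((1 10)(2 8 11))^8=(2 11 8)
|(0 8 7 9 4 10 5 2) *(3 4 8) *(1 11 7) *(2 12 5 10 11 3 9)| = |(0 9 8 1 3 4 11 7 2)(5 12)| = 18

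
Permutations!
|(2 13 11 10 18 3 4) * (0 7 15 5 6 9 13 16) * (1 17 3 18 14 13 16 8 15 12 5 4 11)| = |(18)(0 7 12 5 6 9 16)(1 17 3 11 10 14 13)(2 8 15 4)| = 28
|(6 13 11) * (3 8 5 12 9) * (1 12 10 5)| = |(1 12 9 3 8)(5 10)(6 13 11)| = 30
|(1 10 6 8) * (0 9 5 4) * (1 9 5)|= 15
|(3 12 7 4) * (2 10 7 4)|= 3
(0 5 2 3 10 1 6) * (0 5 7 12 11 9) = (0 7 12 11 9)(1 6 5 2 3 10) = [7, 6, 3, 10, 4, 2, 5, 12, 8, 0, 1, 9, 11]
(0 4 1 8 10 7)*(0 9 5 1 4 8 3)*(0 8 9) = (0 9 5 1 3 8 10 7) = [9, 3, 2, 8, 4, 1, 6, 0, 10, 5, 7]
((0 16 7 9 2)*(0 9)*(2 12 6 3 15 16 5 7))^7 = ((0 5 7)(2 9 12 6 3 15 16))^7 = (16)(0 5 7)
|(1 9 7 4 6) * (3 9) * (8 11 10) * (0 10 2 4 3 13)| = |(0 10 8 11 2 4 6 1 13)(3 9 7)| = 9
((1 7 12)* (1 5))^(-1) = (1 5 12 7)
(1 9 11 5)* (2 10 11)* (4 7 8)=[0, 9, 10, 3, 7, 1, 6, 8, 4, 2, 11, 5]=(1 9 2 10 11 5)(4 7 8)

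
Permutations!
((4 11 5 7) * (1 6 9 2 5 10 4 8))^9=(11)(1 9 5 8 6 2 7)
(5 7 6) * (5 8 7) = [0, 1, 2, 3, 4, 5, 8, 6, 7] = (6 8 7)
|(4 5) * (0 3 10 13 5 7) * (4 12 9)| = |(0 3 10 13 5 12 9 4 7)| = 9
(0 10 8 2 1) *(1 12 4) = (0 10 8 2 12 4 1) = [10, 0, 12, 3, 1, 5, 6, 7, 2, 9, 8, 11, 4]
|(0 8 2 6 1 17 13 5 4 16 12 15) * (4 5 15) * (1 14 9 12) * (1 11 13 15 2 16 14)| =20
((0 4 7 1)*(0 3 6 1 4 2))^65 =(0 2)(1 6 3)(4 7)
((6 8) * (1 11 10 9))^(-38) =(1 10)(9 11)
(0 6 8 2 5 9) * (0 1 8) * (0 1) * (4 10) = (0 6 1 8 2 5 9)(4 10) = [6, 8, 5, 3, 10, 9, 1, 7, 2, 0, 4]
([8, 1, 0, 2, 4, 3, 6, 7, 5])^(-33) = (0 5 2 8 3)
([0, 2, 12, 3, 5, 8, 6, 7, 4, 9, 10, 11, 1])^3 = (12)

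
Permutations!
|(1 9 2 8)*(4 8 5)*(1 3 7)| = 8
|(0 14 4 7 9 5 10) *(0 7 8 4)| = 4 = |(0 14)(4 8)(5 10 7 9)|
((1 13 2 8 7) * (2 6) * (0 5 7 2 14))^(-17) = (0 13 5 6 7 14 1)(2 8)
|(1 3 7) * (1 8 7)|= |(1 3)(7 8)|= 2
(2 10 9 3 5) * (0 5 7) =(0 5 2 10 9 3 7) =[5, 1, 10, 7, 4, 2, 6, 0, 8, 3, 9]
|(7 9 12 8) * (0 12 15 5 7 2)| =|(0 12 8 2)(5 7 9 15)| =4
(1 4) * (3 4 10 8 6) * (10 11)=(1 11 10 8 6 3 4)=[0, 11, 2, 4, 1, 5, 3, 7, 6, 9, 8, 10]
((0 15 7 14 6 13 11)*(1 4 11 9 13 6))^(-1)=(0 11 4 1 14 7 15)(9 13)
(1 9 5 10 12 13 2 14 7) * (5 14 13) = (1 9 14 7)(2 13)(5 10 12) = [0, 9, 13, 3, 4, 10, 6, 1, 8, 14, 12, 11, 5, 2, 7]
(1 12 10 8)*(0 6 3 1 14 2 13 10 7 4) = [6, 12, 13, 1, 0, 5, 3, 4, 14, 9, 8, 11, 7, 10, 2] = (0 6 3 1 12 7 4)(2 13 10 8 14)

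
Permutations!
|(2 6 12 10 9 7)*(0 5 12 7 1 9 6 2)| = |(0 5 12 10 6 7)(1 9)| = 6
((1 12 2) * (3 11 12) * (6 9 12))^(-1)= ((1 3 11 6 9 12 2))^(-1)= (1 2 12 9 6 11 3)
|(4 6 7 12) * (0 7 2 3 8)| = |(0 7 12 4 6 2 3 8)| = 8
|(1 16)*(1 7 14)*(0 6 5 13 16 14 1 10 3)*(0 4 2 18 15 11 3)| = |(0 6 5 13 16 7 1 14 10)(2 18 15 11 3 4)| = 18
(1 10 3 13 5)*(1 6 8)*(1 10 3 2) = (1 3 13 5 6 8 10 2) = [0, 3, 1, 13, 4, 6, 8, 7, 10, 9, 2, 11, 12, 5]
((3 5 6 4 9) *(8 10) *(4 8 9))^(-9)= ((3 5 6 8 10 9))^(-9)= (3 8)(5 10)(6 9)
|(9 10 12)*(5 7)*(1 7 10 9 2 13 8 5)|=|(1 7)(2 13 8 5 10 12)|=6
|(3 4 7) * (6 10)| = 6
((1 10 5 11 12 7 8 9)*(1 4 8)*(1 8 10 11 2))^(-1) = ((1 11 12 7 8 9 4 10 5 2))^(-1) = (1 2 5 10 4 9 8 7 12 11)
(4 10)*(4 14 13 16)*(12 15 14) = (4 10 12 15 14 13 16) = [0, 1, 2, 3, 10, 5, 6, 7, 8, 9, 12, 11, 15, 16, 13, 14, 4]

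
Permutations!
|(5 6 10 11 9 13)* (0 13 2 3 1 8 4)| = |(0 13 5 6 10 11 9 2 3 1 8 4)| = 12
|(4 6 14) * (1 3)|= 6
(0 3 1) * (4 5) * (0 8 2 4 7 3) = (1 8 2 4 5 7 3) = [0, 8, 4, 1, 5, 7, 6, 3, 2]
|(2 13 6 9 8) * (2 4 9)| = |(2 13 6)(4 9 8)| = 3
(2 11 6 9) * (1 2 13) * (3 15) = (1 2 11 6 9 13)(3 15) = [0, 2, 11, 15, 4, 5, 9, 7, 8, 13, 10, 6, 12, 1, 14, 3]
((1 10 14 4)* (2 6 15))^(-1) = (1 4 14 10)(2 15 6)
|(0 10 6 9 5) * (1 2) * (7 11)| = 10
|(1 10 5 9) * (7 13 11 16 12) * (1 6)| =|(1 10 5 9 6)(7 13 11 16 12)| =5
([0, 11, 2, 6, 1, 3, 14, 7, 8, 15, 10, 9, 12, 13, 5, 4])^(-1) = (1 4 15 9 11)(3 5 14 6)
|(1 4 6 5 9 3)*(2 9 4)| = 12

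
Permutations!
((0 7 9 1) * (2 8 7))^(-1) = ((0 2 8 7 9 1))^(-1) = (0 1 9 7 8 2)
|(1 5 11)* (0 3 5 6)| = |(0 3 5 11 1 6)| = 6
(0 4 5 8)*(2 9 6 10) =(0 4 5 8)(2 9 6 10) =[4, 1, 9, 3, 5, 8, 10, 7, 0, 6, 2]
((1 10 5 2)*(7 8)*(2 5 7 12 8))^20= ((1 10 7 2)(8 12))^20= (12)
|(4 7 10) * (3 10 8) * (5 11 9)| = |(3 10 4 7 8)(5 11 9)| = 15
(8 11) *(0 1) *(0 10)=(0 1 10)(8 11)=[1, 10, 2, 3, 4, 5, 6, 7, 11, 9, 0, 8]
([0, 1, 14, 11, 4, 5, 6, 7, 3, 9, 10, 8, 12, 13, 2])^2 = (14)(3 8 11)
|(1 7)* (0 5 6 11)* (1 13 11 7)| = |(0 5 6 7 13 11)| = 6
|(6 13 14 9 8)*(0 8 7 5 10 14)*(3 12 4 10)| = 8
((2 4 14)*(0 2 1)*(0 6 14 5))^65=(0 2 4 5)(1 14 6)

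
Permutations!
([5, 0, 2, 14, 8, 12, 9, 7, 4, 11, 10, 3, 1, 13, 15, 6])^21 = [5, 0, 2, 6, 8, 12, 3, 7, 4, 14, 10, 15, 1, 13, 9, 11]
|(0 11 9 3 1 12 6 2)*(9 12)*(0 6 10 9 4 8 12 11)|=14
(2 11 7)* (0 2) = (0 2 11 7) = [2, 1, 11, 3, 4, 5, 6, 0, 8, 9, 10, 7]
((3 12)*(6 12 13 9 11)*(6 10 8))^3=((3 13 9 11 10 8 6 12))^3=(3 11 6 13 10 12 9 8)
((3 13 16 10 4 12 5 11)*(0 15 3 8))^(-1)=((0 15 3 13 16 10 4 12 5 11 8))^(-1)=(0 8 11 5 12 4 10 16 13 3 15)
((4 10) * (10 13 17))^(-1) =(4 10 17 13) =((4 13 17 10))^(-1)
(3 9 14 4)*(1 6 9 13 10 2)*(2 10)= (1 6 9 14 4 3 13 2)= [0, 6, 1, 13, 3, 5, 9, 7, 8, 14, 10, 11, 12, 2, 4]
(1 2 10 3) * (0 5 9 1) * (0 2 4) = (0 5 9 1 4)(2 10 3) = [5, 4, 10, 2, 0, 9, 6, 7, 8, 1, 3]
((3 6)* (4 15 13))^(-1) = (3 6)(4 13 15)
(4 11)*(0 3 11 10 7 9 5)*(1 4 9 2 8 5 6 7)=(0 3 11 9 6 7 2 8 5)(1 4 10)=[3, 4, 8, 11, 10, 0, 7, 2, 5, 6, 1, 9]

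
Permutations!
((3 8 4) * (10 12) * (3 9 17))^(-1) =(3 17 9 4 8)(10 12)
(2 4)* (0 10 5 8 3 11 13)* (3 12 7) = (0 10 5 8 12 7 3 11 13)(2 4) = [10, 1, 4, 11, 2, 8, 6, 3, 12, 9, 5, 13, 7, 0]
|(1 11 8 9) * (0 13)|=|(0 13)(1 11 8 9)|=4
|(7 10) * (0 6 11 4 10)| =|(0 6 11 4 10 7)| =6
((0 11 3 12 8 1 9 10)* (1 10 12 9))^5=((0 11 3 9 12 8 10))^5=(0 8 9 11 10 12 3)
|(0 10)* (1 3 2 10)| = 5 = |(0 1 3 2 10)|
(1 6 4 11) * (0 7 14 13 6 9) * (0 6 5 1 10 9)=(0 7 14 13 5 1)(4 11 10 9 6)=[7, 0, 2, 3, 11, 1, 4, 14, 8, 6, 9, 10, 12, 5, 13]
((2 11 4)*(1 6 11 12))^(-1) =((1 6 11 4 2 12))^(-1) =(1 12 2 4 11 6)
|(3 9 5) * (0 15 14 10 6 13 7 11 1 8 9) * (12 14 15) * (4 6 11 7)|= 30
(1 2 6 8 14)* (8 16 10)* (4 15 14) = (1 2 6 16 10 8 4 15 14) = [0, 2, 6, 3, 15, 5, 16, 7, 4, 9, 8, 11, 12, 13, 1, 14, 10]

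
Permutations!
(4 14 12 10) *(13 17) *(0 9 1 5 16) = (0 9 1 5 16)(4 14 12 10)(13 17) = [9, 5, 2, 3, 14, 16, 6, 7, 8, 1, 4, 11, 10, 17, 12, 15, 0, 13]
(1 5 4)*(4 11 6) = (1 5 11 6 4) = [0, 5, 2, 3, 1, 11, 4, 7, 8, 9, 10, 6]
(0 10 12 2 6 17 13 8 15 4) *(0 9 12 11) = [10, 1, 6, 3, 9, 5, 17, 7, 15, 12, 11, 0, 2, 8, 14, 4, 16, 13] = (0 10 11)(2 6 17 13 8 15 4 9 12)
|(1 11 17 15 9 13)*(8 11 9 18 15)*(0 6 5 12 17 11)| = |(0 6 5 12 17 8)(1 9 13)(15 18)| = 6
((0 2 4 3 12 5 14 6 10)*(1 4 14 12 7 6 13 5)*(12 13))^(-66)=(0 1 6 14 3)(2 4 10 12 7)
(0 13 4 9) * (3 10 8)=(0 13 4 9)(3 10 8)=[13, 1, 2, 10, 9, 5, 6, 7, 3, 0, 8, 11, 12, 4]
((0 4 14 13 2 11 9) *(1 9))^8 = (14)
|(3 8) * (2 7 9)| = |(2 7 9)(3 8)| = 6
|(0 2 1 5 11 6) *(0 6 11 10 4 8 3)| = 8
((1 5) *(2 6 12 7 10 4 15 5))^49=(1 7 5 12 15 6 4 2 10)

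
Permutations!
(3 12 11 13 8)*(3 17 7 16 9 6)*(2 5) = (2 5)(3 12 11 13 8 17 7 16 9 6) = [0, 1, 5, 12, 4, 2, 3, 16, 17, 6, 10, 13, 11, 8, 14, 15, 9, 7]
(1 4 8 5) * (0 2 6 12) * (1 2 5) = (0 5 2 6 12)(1 4 8) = [5, 4, 6, 3, 8, 2, 12, 7, 1, 9, 10, 11, 0]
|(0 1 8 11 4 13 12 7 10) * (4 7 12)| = 6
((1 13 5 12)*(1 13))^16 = (5 12 13)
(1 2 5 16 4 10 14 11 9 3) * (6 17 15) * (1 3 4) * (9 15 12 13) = (1 2 5 16)(4 10 14 11 15 6 17 12 13 9) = [0, 2, 5, 3, 10, 16, 17, 7, 8, 4, 14, 15, 13, 9, 11, 6, 1, 12]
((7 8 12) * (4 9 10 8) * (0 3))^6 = ((0 3)(4 9 10 8 12 7))^6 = (12)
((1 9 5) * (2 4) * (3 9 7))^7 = ((1 7 3 9 5)(2 4))^7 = (1 3 5 7 9)(2 4)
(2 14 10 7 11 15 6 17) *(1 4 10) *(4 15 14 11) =(1 15 6 17 2 11 14)(4 10 7) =[0, 15, 11, 3, 10, 5, 17, 4, 8, 9, 7, 14, 12, 13, 1, 6, 16, 2]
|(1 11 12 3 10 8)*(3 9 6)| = |(1 11 12 9 6 3 10 8)| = 8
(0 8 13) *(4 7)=(0 8 13)(4 7)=[8, 1, 2, 3, 7, 5, 6, 4, 13, 9, 10, 11, 12, 0]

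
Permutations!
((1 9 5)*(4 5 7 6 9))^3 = ((1 4 5)(6 9 7))^3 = (9)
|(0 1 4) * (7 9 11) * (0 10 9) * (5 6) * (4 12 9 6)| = 12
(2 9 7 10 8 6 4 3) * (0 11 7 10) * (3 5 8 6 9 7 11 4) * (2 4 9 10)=(11)(0 9 2 7)(3 4 5 8 10 6)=[9, 1, 7, 4, 5, 8, 3, 0, 10, 2, 6, 11]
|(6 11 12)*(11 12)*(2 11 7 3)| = |(2 11 7 3)(6 12)| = 4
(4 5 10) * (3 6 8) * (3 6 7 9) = (3 7 9)(4 5 10)(6 8) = [0, 1, 2, 7, 5, 10, 8, 9, 6, 3, 4]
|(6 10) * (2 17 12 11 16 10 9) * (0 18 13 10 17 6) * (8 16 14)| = |(0 18 13 10)(2 6 9)(8 16 17 12 11 14)| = 12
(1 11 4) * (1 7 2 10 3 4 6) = [0, 11, 10, 4, 7, 5, 1, 2, 8, 9, 3, 6] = (1 11 6)(2 10 3 4 7)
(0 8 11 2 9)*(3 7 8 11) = (0 11 2 9)(3 7 8) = [11, 1, 9, 7, 4, 5, 6, 8, 3, 0, 10, 2]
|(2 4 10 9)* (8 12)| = 4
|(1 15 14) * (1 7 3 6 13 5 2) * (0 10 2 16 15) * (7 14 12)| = 8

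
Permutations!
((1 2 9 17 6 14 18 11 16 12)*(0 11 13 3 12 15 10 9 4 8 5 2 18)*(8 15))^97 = ((0 11 16 8 5 2 4 15 10 9 17 6 14)(1 18 13 3 12))^97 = (0 4 14 2 6 5 17 8 9 16 10 11 15)(1 13 12 18 3)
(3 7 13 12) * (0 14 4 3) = (0 14 4 3 7 13 12) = [14, 1, 2, 7, 3, 5, 6, 13, 8, 9, 10, 11, 0, 12, 4]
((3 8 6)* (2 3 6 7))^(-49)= (2 7 8 3)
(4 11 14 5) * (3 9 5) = (3 9 5 4 11 14) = [0, 1, 2, 9, 11, 4, 6, 7, 8, 5, 10, 14, 12, 13, 3]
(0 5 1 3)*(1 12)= [5, 3, 2, 0, 4, 12, 6, 7, 8, 9, 10, 11, 1]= (0 5 12 1 3)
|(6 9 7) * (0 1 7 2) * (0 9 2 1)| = 5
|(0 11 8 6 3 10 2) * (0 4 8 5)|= |(0 11 5)(2 4 8 6 3 10)|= 6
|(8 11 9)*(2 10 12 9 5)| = 7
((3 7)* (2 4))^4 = (7)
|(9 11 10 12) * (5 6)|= 4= |(5 6)(9 11 10 12)|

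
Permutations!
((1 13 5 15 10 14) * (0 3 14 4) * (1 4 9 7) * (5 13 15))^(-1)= ((0 3 14 4)(1 15 10 9 7))^(-1)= (0 4 14 3)(1 7 9 10 15)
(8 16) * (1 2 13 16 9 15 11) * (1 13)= (1 2)(8 9 15 11 13 16)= [0, 2, 1, 3, 4, 5, 6, 7, 9, 15, 10, 13, 12, 16, 14, 11, 8]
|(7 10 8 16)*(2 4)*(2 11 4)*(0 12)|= |(0 12)(4 11)(7 10 8 16)|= 4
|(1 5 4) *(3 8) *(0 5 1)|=|(0 5 4)(3 8)|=6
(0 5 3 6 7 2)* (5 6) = [6, 1, 0, 5, 4, 3, 7, 2] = (0 6 7 2)(3 5)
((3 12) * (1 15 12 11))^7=(1 12 11 15 3)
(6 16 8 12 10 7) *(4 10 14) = (4 10 7 6 16 8 12 14) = [0, 1, 2, 3, 10, 5, 16, 6, 12, 9, 7, 11, 14, 13, 4, 15, 8]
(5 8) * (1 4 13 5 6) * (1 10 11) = (1 4 13 5 8 6 10 11) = [0, 4, 2, 3, 13, 8, 10, 7, 6, 9, 11, 1, 12, 5]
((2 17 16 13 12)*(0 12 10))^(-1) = (0 10 13 16 17 2 12)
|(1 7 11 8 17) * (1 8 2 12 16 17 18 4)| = |(1 7 11 2 12 16 17 8 18 4)| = 10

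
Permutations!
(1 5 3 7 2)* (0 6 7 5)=(0 6 7 2 1)(3 5)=[6, 0, 1, 5, 4, 3, 7, 2]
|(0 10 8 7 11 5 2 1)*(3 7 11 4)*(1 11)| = |(0 10 8 1)(2 11 5)(3 7 4)| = 12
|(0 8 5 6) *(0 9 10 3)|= 7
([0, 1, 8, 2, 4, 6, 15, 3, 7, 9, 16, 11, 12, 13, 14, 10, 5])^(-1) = [0, 1, 3, 7, 4, 16, 5, 8, 2, 9, 15, 11, 12, 13, 14, 6, 10]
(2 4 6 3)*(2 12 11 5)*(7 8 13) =[0, 1, 4, 12, 6, 2, 3, 8, 13, 9, 10, 5, 11, 7] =(2 4 6 3 12 11 5)(7 8 13)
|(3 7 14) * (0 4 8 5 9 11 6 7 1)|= |(0 4 8 5 9 11 6 7 14 3 1)|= 11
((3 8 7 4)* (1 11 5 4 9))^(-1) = (1 9 7 8 3 4 5 11)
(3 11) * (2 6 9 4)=(2 6 9 4)(3 11)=[0, 1, 6, 11, 2, 5, 9, 7, 8, 4, 10, 3]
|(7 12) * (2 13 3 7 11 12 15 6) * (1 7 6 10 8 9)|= |(1 7 15 10 8 9)(2 13 3 6)(11 12)|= 12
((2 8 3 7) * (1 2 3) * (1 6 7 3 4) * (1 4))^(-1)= (1 7 6 8 2)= ((1 2 8 6 7))^(-1)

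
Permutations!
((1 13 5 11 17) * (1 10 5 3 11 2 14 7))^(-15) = ((1 13 3 11 17 10 5 2 14 7))^(-15) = (1 10)(2 3)(5 13)(7 17)(11 14)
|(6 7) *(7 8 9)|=|(6 8 9 7)|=4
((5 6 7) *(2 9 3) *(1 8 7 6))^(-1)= ((1 8 7 5)(2 9 3))^(-1)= (1 5 7 8)(2 3 9)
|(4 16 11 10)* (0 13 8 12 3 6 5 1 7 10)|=13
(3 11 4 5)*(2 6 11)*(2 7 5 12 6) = (3 7 5)(4 12 6 11) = [0, 1, 2, 7, 12, 3, 11, 5, 8, 9, 10, 4, 6]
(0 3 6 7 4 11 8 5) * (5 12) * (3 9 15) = (0 9 15 3 6 7 4 11 8 12 5) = [9, 1, 2, 6, 11, 0, 7, 4, 12, 15, 10, 8, 5, 13, 14, 3]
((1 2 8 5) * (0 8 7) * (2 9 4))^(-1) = (0 7 2 4 9 1 5 8)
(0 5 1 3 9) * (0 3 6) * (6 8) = [5, 8, 2, 9, 4, 1, 0, 7, 6, 3] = (0 5 1 8 6)(3 9)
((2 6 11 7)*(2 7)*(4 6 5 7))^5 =(2 11 6 4 7 5)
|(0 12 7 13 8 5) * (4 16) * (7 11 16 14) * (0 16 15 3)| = 35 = |(0 12 11 15 3)(4 14 7 13 8 5 16)|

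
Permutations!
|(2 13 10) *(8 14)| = 6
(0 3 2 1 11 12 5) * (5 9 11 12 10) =(0 3 2 1 12 9 11 10 5) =[3, 12, 1, 2, 4, 0, 6, 7, 8, 11, 5, 10, 9]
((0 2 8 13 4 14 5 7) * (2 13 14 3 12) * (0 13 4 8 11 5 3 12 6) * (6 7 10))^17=((0 4 12 2 11 5 10 6)(3 7 13 8 14))^17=(0 4 12 2 11 5 10 6)(3 13 14 7 8)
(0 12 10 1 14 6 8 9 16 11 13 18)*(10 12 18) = [18, 14, 2, 3, 4, 5, 8, 7, 9, 16, 1, 13, 12, 10, 6, 15, 11, 17, 0] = (0 18)(1 14 6 8 9 16 11 13 10)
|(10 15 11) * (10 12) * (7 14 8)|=|(7 14 8)(10 15 11 12)|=12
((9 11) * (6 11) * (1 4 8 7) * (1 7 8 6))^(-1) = ((1 4 6 11 9))^(-1) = (1 9 11 6 4)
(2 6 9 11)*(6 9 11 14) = (2 9 14 6 11) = [0, 1, 9, 3, 4, 5, 11, 7, 8, 14, 10, 2, 12, 13, 6]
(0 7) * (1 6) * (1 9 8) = [7, 6, 2, 3, 4, 5, 9, 0, 1, 8] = (0 7)(1 6 9 8)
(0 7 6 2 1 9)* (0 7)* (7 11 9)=(1 7 6 2)(9 11)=[0, 7, 1, 3, 4, 5, 2, 6, 8, 11, 10, 9]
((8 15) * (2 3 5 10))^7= ((2 3 5 10)(8 15))^7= (2 10 5 3)(8 15)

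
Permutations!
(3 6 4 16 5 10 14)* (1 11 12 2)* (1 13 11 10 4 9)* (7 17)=[0, 10, 13, 6, 16, 4, 9, 17, 8, 1, 14, 12, 2, 11, 3, 15, 5, 7]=(1 10 14 3 6 9)(2 13 11 12)(4 16 5)(7 17)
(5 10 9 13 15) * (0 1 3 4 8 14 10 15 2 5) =[1, 3, 5, 4, 8, 15, 6, 7, 14, 13, 9, 11, 12, 2, 10, 0] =(0 1 3 4 8 14 10 9 13 2 5 15)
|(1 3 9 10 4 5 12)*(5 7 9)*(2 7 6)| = |(1 3 5 12)(2 7 9 10 4 6)| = 12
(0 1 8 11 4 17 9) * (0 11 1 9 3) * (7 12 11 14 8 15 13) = (0 9 14 8 1 15 13 7 12 11 4 17 3) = [9, 15, 2, 0, 17, 5, 6, 12, 1, 14, 10, 4, 11, 7, 8, 13, 16, 3]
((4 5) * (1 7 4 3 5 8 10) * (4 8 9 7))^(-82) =((1 4 9 7 8 10)(3 5))^(-82) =(1 9 8)(4 7 10)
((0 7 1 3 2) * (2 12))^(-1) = ((0 7 1 3 12 2))^(-1) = (0 2 12 3 1 7)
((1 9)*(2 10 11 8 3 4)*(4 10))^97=(1 9)(2 4)(3 10 11 8)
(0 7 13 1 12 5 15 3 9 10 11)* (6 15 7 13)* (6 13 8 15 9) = (0 8 15 3 6 9 10 11)(1 12 5 7 13) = [8, 12, 2, 6, 4, 7, 9, 13, 15, 10, 11, 0, 5, 1, 14, 3]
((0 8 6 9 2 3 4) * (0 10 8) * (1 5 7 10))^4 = (1 8 3 7 9)(2 5 6 4 10)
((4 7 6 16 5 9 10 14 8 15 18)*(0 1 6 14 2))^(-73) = (0 2 10 9 5 16 6 1)(4 18 15 8 14 7)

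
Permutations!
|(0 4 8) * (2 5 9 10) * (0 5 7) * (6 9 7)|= 20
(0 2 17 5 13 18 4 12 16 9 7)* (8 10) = (0 2 17 5 13 18 4 12 16 9 7)(8 10) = [2, 1, 17, 3, 12, 13, 6, 0, 10, 7, 8, 11, 16, 18, 14, 15, 9, 5, 4]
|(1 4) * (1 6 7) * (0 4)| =5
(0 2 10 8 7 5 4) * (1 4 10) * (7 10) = (0 2 1 4)(5 7)(8 10) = [2, 4, 1, 3, 0, 7, 6, 5, 10, 9, 8]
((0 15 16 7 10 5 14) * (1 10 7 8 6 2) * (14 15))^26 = ((0 14)(1 10 5 15 16 8 6 2))^26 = (1 5 16 6)(2 10 15 8)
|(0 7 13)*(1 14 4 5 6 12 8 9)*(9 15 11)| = |(0 7 13)(1 14 4 5 6 12 8 15 11 9)| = 30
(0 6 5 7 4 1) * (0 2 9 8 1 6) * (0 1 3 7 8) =(0 1 2 9)(3 7 4 6 5 8) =[1, 2, 9, 7, 6, 8, 5, 4, 3, 0]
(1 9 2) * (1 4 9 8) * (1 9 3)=(1 8 9 2 4 3)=[0, 8, 4, 1, 3, 5, 6, 7, 9, 2]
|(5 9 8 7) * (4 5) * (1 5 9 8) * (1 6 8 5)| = |(4 9 6 8 7)| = 5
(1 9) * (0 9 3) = [9, 3, 2, 0, 4, 5, 6, 7, 8, 1] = (0 9 1 3)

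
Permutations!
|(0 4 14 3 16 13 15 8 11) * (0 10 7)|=|(0 4 14 3 16 13 15 8 11 10 7)|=11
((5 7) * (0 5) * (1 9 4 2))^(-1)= (0 7 5)(1 2 4 9)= ((0 5 7)(1 9 4 2))^(-1)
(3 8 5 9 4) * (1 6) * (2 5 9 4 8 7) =(1 6)(2 5 4 3 7)(8 9) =[0, 6, 5, 7, 3, 4, 1, 2, 9, 8]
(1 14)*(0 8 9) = (0 8 9)(1 14) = [8, 14, 2, 3, 4, 5, 6, 7, 9, 0, 10, 11, 12, 13, 1]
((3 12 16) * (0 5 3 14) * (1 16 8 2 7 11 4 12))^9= (0 1)(2 4)(3 14)(5 16)(7 12)(8 11)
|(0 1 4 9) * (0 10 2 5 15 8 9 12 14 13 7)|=42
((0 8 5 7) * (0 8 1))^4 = ((0 1)(5 7 8))^4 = (5 7 8)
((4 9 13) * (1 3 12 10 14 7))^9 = (1 10)(3 14)(7 12)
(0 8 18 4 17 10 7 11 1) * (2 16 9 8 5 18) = (0 5 18 4 17 10 7 11 1)(2 16 9 8) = [5, 0, 16, 3, 17, 18, 6, 11, 2, 8, 7, 1, 12, 13, 14, 15, 9, 10, 4]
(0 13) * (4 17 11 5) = (0 13)(4 17 11 5) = [13, 1, 2, 3, 17, 4, 6, 7, 8, 9, 10, 5, 12, 0, 14, 15, 16, 11]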